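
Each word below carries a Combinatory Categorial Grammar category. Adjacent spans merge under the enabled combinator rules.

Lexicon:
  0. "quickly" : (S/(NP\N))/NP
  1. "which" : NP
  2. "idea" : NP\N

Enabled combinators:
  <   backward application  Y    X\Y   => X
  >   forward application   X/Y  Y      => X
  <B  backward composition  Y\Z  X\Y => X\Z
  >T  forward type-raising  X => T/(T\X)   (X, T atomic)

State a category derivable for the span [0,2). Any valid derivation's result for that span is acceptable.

[0,3] S   >
  [0,2] S/(NP\N)   >
    [0,1] "quickly" : (S/(NP\N))/NP
    [1,2] "which" : NP
  [2,3] "idea" : NP\N

S/(NP\N)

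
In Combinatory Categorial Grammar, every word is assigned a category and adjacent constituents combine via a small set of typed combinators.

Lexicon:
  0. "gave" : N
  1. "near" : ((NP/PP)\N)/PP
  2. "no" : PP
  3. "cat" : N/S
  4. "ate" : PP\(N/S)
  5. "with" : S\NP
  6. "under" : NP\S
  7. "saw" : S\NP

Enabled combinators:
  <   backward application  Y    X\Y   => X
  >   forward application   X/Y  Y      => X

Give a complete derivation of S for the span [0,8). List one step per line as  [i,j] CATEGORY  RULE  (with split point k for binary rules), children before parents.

[0,8] S   <
  [0,7] NP   <
    [0,6] S   <
      [0,5] NP   >
        [0,3] NP/PP   <
          [0,1] "gave" : N
          [1,3] (NP/PP)\N   >
            [1,2] "near" : ((NP/PP)\N)/PP
            [2,3] "no" : PP
        [3,5] PP   <
          [3,4] "cat" : N/S
          [4,5] "ate" : PP\(N/S)
      [5,6] "with" : S\NP
    [6,7] "under" : NP\S
  [7,8] "saw" : S\NP

[0,1] N  lex  "gave"
[1,2] ((NP/PP)\N)/PP  lex  "near"
[2,3] PP  lex  "no"
[1,3] (NP/PP)\N  >  k=2
[0,3] NP/PP  <  k=1
[3,4] N/S  lex  "cat"
[4,5] PP\(N/S)  lex  "ate"
[3,5] PP  <  k=4
[0,5] NP  >  k=3
[5,6] S\NP  lex  "with"
[0,6] S  <  k=5
[6,7] NP\S  lex  "under"
[0,7] NP  <  k=6
[7,8] S\NP  lex  "saw"
[0,8] S  <  k=7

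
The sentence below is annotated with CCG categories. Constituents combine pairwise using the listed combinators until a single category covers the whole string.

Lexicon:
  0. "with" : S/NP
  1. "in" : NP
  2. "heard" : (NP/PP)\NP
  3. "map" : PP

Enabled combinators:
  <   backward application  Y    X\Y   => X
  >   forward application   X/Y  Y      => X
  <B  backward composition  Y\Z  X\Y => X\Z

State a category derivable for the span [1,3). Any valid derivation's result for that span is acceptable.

[0,4] S   >
  [0,1] "with" : S/NP
  [1,4] NP   >
    [1,3] NP/PP   <
      [1,2] "in" : NP
      [2,3] "heard" : (NP/PP)\NP
    [3,4] "map" : PP

NP/PP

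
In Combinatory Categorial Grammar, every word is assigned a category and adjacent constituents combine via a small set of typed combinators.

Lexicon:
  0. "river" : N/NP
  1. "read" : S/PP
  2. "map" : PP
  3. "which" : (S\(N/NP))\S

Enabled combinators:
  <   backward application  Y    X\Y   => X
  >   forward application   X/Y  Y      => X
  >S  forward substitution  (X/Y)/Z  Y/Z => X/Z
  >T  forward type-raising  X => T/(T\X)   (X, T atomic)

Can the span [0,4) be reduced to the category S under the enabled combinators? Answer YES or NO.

YES

[0,4] S   <
  [0,1] "river" : N/NP
  [1,4] S\(N/NP)   <
    [1,3] S   >
      [1,2] "read" : S/PP
      [2,3] "map" : PP
    [3,4] "which" : (S\(N/NP))\S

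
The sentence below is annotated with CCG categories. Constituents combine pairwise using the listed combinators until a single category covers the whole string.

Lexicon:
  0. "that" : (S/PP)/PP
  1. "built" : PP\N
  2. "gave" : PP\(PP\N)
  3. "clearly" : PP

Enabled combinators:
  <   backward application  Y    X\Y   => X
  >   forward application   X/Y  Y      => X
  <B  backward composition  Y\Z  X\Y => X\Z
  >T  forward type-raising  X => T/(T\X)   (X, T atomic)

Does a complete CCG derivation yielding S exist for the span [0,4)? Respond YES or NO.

[0,4] S   >
  [0,3] S/PP   >
    [0,1] "that" : (S/PP)/PP
    [1,3] PP   <
      [1,2] "built" : PP\N
      [2,3] "gave" : PP\(PP\N)
  [3,4] "clearly" : PP

YES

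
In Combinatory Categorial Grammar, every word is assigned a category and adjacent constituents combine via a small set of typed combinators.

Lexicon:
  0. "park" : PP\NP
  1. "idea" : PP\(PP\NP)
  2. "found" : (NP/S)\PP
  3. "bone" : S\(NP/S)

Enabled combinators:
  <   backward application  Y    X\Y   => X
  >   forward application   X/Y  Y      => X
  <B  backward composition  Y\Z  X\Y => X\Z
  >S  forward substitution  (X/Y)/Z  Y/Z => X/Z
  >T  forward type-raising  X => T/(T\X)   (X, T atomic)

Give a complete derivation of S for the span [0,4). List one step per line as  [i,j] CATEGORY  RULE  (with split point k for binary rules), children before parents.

[0,4] S   <
  [0,2] PP   <
    [0,1] "park" : PP\NP
    [1,2] "idea" : PP\(PP\NP)
  [2,4] S\PP   <B
    [2,3] "found" : (NP/S)\PP
    [3,4] "bone" : S\(NP/S)

[0,1] PP\NP  lex  "park"
[1,2] PP\(PP\NP)  lex  "idea"
[0,2] PP  <  k=1
[2,3] (NP/S)\PP  lex  "found"
[3,4] S\(NP/S)  lex  "bone"
[2,4] S\PP  <B  k=3
[0,4] S  <  k=2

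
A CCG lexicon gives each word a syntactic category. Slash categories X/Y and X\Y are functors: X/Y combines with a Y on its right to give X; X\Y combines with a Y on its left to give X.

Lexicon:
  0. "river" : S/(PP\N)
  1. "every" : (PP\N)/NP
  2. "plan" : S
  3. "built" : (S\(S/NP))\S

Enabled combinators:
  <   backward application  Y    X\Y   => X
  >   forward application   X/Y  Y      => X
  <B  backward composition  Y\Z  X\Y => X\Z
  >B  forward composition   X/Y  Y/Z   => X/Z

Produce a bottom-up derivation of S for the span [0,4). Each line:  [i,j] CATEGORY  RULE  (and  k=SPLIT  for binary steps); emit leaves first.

[0,1] S/(PP\N)  lex  "river"
[1,2] (PP\N)/NP  lex  "every"
[0,2] S/NP  >B  k=1
[2,3] S  lex  "plan"
[3,4] (S\(S/NP))\S  lex  "built"
[2,4] S\(S/NP)  <  k=3
[0,4] S  <  k=2

[0,4] S   <
  [0,2] S/NP   >B
    [0,1] "river" : S/(PP\N)
    [1,2] "every" : (PP\N)/NP
  [2,4] S\(S/NP)   <
    [2,3] "plan" : S
    [3,4] "built" : (S\(S/NP))\S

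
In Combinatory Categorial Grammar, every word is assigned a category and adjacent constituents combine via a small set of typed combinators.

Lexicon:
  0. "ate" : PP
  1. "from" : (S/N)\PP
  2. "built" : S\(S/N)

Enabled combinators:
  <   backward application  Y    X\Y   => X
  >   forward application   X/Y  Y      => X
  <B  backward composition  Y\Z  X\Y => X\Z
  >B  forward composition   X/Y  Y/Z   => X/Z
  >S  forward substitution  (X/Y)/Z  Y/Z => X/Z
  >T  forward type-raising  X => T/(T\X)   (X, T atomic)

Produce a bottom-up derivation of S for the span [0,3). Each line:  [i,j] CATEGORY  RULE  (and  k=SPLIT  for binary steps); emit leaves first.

[0,1] PP  lex  "ate"
[1,2] (S/N)\PP  lex  "from"
[2,3] S\(S/N)  lex  "built"
[1,3] S\PP  <B  k=2
[0,3] S  <  k=1

[0,3] S   <
  [0,1] "ate" : PP
  [1,3] S\PP   <B
    [1,2] "from" : (S/N)\PP
    [2,3] "built" : S\(S/N)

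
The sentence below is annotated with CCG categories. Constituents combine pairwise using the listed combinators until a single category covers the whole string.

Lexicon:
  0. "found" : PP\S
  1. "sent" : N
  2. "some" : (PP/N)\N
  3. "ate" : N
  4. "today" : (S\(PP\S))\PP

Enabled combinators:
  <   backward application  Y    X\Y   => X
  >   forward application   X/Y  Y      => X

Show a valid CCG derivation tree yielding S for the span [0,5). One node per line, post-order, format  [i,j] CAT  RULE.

[0,5] S   <
  [0,1] "found" : PP\S
  [1,5] S\(PP\S)   <
    [1,4] PP   >
      [1,3] PP/N   <
        [1,2] "sent" : N
        [2,3] "some" : (PP/N)\N
      [3,4] "ate" : N
    [4,5] "today" : (S\(PP\S))\PP

[0,1] PP\S  lex  "found"
[1,2] N  lex  "sent"
[2,3] (PP/N)\N  lex  "some"
[1,3] PP/N  <  k=2
[3,4] N  lex  "ate"
[1,4] PP  >  k=3
[4,5] (S\(PP\S))\PP  lex  "today"
[1,5] S\(PP\S)  <  k=4
[0,5] S  <  k=1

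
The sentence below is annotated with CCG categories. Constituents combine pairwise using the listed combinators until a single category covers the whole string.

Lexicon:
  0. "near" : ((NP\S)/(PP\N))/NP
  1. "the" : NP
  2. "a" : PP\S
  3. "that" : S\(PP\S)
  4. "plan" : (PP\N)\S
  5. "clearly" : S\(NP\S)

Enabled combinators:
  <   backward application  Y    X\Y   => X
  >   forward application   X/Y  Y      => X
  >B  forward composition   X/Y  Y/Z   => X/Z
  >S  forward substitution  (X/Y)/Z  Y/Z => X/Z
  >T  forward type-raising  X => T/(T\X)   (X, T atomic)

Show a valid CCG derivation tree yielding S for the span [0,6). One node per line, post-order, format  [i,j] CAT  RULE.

[0,1] ((NP\S)/(PP\N))/NP  lex  "near"
[1,2] NP  lex  "the"
[0,2] (NP\S)/(PP\N)  >  k=1
[2,3] PP\S  lex  "a"
[3,4] S\(PP\S)  lex  "that"
[2,4] S  <  k=3
[4,5] (PP\N)\S  lex  "plan"
[2,5] PP\N  <  k=4
[0,5] NP\S  >  k=2
[5,6] S\(NP\S)  lex  "clearly"
[0,6] S  <  k=5

[0,6] S   <
  [0,5] NP\S   >
    [0,2] (NP\S)/(PP\N)   >
      [0,1] "near" : ((NP\S)/(PP\N))/NP
      [1,2] "the" : NP
    [2,5] PP\N   <
      [2,4] S   <
        [2,3] "a" : PP\S
        [3,4] "that" : S\(PP\S)
      [4,5] "plan" : (PP\N)\S
  [5,6] "clearly" : S\(NP\S)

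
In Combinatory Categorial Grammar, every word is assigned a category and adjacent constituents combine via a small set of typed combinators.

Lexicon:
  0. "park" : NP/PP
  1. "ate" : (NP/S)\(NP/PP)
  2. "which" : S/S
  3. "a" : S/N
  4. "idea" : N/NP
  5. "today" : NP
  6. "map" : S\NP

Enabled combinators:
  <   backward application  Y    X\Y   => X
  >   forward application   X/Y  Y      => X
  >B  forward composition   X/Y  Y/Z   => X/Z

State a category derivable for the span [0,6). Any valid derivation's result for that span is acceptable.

[0,7] S   <
  [0,6] NP   >
    [0,2] NP/S   <
      [0,1] "park" : NP/PP
      [1,2] "ate" : (NP/S)\(NP/PP)
    [2,6] S   >
      [2,5] S/NP   >B
        [2,3] "which" : S/S
        [3,5] S/NP   >B
          [3,4] "a" : S/N
          [4,5] "idea" : N/NP
      [5,6] "today" : NP
  [6,7] "map" : S\NP

NP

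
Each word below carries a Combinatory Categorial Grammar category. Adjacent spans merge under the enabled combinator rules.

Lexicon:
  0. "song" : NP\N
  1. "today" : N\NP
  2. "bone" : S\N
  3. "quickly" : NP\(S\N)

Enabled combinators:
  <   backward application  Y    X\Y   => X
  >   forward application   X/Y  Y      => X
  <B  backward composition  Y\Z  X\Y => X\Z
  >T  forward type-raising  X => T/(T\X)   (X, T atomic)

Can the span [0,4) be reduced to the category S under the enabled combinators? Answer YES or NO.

NO

NP\N N\NP S\N NP\(S\N)
CKY chart[0,4] = {N/(N\NP), NP, NP/(NP\NP), PP/(PP\NP), S/(S\NP)}; S ∉ chart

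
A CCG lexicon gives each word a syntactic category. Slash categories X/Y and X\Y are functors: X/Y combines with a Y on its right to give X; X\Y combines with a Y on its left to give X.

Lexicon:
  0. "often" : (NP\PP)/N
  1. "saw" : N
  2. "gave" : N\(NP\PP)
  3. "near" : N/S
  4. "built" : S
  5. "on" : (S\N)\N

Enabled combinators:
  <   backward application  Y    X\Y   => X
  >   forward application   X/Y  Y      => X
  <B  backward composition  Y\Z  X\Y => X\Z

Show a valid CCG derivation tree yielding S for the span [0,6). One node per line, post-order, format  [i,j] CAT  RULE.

[0,6] S   <
  [0,3] N   <
    [0,2] NP\PP   >
      [0,1] "often" : (NP\PP)/N
      [1,2] "saw" : N
    [2,3] "gave" : N\(NP\PP)
  [3,6] S\N   <
    [3,5] N   >
      [3,4] "near" : N/S
      [4,5] "built" : S
    [5,6] "on" : (S\N)\N

[0,1] (NP\PP)/N  lex  "often"
[1,2] N  lex  "saw"
[0,2] NP\PP  >  k=1
[2,3] N\(NP\PP)  lex  "gave"
[0,3] N  <  k=2
[3,4] N/S  lex  "near"
[4,5] S  lex  "built"
[3,5] N  >  k=4
[5,6] (S\N)\N  lex  "on"
[3,6] S\N  <  k=5
[0,6] S  <  k=3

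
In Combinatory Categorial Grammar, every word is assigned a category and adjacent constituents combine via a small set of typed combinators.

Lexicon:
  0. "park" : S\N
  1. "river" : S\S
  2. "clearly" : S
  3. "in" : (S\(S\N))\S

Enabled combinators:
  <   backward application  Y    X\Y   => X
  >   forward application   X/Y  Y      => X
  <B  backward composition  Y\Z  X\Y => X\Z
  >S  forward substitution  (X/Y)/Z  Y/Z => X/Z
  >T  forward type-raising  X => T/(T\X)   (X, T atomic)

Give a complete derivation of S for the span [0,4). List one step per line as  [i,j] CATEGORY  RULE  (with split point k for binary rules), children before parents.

[0,4] S   <
  [0,2] S\N   <B
    [0,1] "park" : S\N
    [1,2] "river" : S\S
  [2,4] S\(S\N)   <
    [2,3] "clearly" : S
    [3,4] "in" : (S\(S\N))\S

[0,1] S\N  lex  "park"
[1,2] S\S  lex  "river"
[0,2] S\N  <B  k=1
[2,3] S  lex  "clearly"
[3,4] (S\(S\N))\S  lex  "in"
[2,4] S\(S\N)  <  k=3
[0,4] S  <  k=2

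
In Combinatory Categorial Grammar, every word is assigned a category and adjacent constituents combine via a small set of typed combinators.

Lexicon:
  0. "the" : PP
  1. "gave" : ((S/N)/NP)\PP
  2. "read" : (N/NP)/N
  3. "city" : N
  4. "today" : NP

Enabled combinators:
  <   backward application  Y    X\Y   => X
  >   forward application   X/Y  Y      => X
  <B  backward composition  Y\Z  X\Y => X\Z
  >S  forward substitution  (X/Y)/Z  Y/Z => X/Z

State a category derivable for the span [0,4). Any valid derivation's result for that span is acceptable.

[0,5] S   >
  [0,4] S/NP   >S
    [0,2] (S/N)/NP   <
      [0,1] "the" : PP
      [1,2] "gave" : ((S/N)/NP)\PP
    [2,4] N/NP   >
      [2,3] "read" : (N/NP)/N
      [3,4] "city" : N
  [4,5] "today" : NP

S/NP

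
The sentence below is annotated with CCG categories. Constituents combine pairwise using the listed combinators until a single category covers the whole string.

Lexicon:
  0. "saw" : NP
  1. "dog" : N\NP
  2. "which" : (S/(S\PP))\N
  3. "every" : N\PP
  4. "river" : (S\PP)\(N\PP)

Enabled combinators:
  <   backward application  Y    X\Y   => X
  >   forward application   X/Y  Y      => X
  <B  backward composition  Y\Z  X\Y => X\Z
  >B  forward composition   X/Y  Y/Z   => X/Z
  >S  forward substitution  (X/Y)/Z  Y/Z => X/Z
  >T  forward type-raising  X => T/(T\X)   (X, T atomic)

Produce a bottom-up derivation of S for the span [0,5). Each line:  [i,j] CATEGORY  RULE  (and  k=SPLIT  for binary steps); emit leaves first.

[0,5] S   >
  [0,3] S/(S\PP)   <
    [0,2] N   >
      [0,1] N/(N\NP)   >T
        [0,1] "saw" : NP
      [1,2] "dog" : N\NP
    [2,3] "which" : (S/(S\PP))\N
  [3,5] S\PP   <
    [3,4] "every" : N\PP
    [4,5] "river" : (S\PP)\(N\PP)

[0,1] NP  lex  "saw"
[0,1] N/(N\NP)  >T
[1,2] N\NP  lex  "dog"
[0,2] N  >  k=1
[2,3] (S/(S\PP))\N  lex  "which"
[0,3] S/(S\PP)  <  k=2
[3,4] N\PP  lex  "every"
[4,5] (S\PP)\(N\PP)  lex  "river"
[3,5] S\PP  <  k=4
[0,5] S  >  k=3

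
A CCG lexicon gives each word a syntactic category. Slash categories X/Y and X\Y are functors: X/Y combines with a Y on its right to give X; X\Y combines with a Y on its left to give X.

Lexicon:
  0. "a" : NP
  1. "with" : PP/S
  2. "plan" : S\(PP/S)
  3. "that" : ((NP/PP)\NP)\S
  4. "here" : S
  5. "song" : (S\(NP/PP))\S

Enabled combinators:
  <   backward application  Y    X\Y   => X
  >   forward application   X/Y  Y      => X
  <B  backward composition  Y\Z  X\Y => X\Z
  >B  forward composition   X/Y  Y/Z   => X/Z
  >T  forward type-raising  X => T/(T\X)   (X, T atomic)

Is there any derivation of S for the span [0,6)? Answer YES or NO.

[0,6] S   <
  [0,4] NP/PP   <
    [0,1] "a" : NP
    [1,4] (NP/PP)\NP   <
      [1,3] S   <
        [1,2] "with" : PP/S
        [2,3] "plan" : S\(PP/S)
      [3,4] "that" : ((NP/PP)\NP)\S
  [4,6] S\(NP/PP)   <
    [4,5] "here" : S
    [5,6] "song" : (S\(NP/PP))\S

YES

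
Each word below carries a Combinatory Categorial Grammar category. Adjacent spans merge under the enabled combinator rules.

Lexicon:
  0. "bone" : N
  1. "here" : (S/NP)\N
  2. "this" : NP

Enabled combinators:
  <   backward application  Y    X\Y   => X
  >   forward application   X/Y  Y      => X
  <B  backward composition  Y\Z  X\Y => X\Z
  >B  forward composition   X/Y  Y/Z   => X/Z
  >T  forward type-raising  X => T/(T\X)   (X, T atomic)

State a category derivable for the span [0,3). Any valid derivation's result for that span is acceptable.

[0,3] S   >
  [0,2] S/NP   <
    [0,1] "bone" : N
    [1,2] "here" : (S/NP)\N
  [2,3] "this" : NP

S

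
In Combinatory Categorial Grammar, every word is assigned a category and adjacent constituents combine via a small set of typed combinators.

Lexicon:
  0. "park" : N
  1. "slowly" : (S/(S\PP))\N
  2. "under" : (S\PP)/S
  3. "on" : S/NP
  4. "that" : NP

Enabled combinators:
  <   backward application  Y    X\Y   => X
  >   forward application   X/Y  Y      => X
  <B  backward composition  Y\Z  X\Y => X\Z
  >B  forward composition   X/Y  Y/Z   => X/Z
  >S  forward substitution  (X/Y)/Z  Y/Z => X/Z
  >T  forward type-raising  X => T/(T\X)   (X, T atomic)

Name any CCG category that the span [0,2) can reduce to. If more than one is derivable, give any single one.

S/(S\PP)

[0,5] S   >
  [0,2] S/(S\PP)   <
    [0,1] "park" : N
    [1,2] "slowly" : (S/(S\PP))\N
  [2,5] S\PP   >
    [2,3] "under" : (S\PP)/S
    [3,5] S   >
      [3,4] "on" : S/NP
      [4,5] "that" : NP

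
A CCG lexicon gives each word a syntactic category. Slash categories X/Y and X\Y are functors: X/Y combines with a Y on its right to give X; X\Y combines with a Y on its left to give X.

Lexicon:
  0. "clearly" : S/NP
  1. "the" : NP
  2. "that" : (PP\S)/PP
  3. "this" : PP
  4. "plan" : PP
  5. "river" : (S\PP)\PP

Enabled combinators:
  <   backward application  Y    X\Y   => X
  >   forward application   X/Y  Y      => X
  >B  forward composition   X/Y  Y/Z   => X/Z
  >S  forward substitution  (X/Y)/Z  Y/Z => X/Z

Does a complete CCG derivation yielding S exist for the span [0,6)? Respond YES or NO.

[0,6] S   <
  [0,4] PP   <
    [0,2] S   >
      [0,1] "clearly" : S/NP
      [1,2] "the" : NP
    [2,4] PP\S   >
      [2,3] "that" : (PP\S)/PP
      [3,4] "this" : PP
  [4,6] S\PP   <
    [4,5] "plan" : PP
    [5,6] "river" : (S\PP)\PP

YES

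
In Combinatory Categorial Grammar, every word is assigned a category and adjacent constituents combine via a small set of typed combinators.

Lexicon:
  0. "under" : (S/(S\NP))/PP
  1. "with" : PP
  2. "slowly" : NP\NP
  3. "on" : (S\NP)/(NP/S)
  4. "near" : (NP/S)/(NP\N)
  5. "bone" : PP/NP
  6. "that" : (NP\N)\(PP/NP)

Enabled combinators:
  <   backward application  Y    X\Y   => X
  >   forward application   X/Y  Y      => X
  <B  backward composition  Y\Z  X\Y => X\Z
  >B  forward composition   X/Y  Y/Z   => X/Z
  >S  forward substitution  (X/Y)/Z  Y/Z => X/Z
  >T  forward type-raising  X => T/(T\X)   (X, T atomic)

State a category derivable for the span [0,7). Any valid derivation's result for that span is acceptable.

S

[0,7] S   >
  [0,2] S/(S\NP)   >
    [0,1] "under" : (S/(S\NP))/PP
    [1,2] "with" : PP
  [2,7] S\NP   <B
    [2,3] "slowly" : NP\NP
    [3,7] S\NP   >
      [3,4] "on" : (S\NP)/(NP/S)
      [4,7] NP/S   >
        [4,5] "near" : (NP/S)/(NP\N)
        [5,7] NP\N   <
          [5,6] "bone" : PP/NP
          [6,7] "that" : (NP\N)\(PP/NP)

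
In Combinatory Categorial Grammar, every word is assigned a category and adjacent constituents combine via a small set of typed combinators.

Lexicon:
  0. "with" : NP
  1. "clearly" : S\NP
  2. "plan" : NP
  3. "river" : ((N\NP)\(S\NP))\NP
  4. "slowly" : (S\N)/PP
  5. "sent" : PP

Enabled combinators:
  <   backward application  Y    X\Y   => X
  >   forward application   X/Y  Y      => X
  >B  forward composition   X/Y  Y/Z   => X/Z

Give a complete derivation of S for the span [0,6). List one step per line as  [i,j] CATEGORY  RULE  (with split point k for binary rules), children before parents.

[0,1] NP  lex  "with"
[1,2] S\NP  lex  "clearly"
[2,3] NP  lex  "plan"
[3,4] ((N\NP)\(S\NP))\NP  lex  "river"
[2,4] (N\NP)\(S\NP)  <  k=3
[1,4] N\NP  <  k=2
[0,4] N  <  k=1
[4,5] (S\N)/PP  lex  "slowly"
[5,6] PP  lex  "sent"
[4,6] S\N  >  k=5
[0,6] S  <  k=4

[0,6] S   <
  [0,4] N   <
    [0,1] "with" : NP
    [1,4] N\NP   <
      [1,2] "clearly" : S\NP
      [2,4] (N\NP)\(S\NP)   <
        [2,3] "plan" : NP
        [3,4] "river" : ((N\NP)\(S\NP))\NP
  [4,6] S\N   >
    [4,5] "slowly" : (S\N)/PP
    [5,6] "sent" : PP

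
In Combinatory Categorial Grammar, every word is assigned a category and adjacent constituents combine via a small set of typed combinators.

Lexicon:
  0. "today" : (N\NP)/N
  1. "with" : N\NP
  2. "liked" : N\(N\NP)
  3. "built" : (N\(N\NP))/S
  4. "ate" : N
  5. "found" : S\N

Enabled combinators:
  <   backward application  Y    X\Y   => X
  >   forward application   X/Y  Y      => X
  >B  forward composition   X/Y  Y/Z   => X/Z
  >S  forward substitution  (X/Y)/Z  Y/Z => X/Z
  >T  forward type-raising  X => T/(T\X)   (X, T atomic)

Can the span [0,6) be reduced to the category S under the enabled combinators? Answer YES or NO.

NO

(N\NP)/N N\NP N\(N\NP) (N\(N\NP))/S N S\N
CKY chart[0,6] = {N, N/(N\N), NP/(NP\N), PP/(PP\N), S/(S\N)}; S ∉ chart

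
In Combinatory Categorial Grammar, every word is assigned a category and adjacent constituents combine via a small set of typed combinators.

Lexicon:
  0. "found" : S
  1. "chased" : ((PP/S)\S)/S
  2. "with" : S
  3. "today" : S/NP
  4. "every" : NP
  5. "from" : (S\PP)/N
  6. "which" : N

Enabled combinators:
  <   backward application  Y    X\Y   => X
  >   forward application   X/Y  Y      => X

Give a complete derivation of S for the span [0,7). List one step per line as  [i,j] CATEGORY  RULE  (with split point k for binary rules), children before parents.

[0,7] S   <
  [0,5] PP   >
    [0,3] PP/S   <
      [0,1] "found" : S
      [1,3] (PP/S)\S   >
        [1,2] "chased" : ((PP/S)\S)/S
        [2,3] "with" : S
    [3,5] S   >
      [3,4] "today" : S/NP
      [4,5] "every" : NP
  [5,7] S\PP   >
    [5,6] "from" : (S\PP)/N
    [6,7] "which" : N

[0,1] S  lex  "found"
[1,2] ((PP/S)\S)/S  lex  "chased"
[2,3] S  lex  "with"
[1,3] (PP/S)\S  >  k=2
[0,3] PP/S  <  k=1
[3,4] S/NP  lex  "today"
[4,5] NP  lex  "every"
[3,5] S  >  k=4
[0,5] PP  >  k=3
[5,6] (S\PP)/N  lex  "from"
[6,7] N  lex  "which"
[5,7] S\PP  >  k=6
[0,7] S  <  k=5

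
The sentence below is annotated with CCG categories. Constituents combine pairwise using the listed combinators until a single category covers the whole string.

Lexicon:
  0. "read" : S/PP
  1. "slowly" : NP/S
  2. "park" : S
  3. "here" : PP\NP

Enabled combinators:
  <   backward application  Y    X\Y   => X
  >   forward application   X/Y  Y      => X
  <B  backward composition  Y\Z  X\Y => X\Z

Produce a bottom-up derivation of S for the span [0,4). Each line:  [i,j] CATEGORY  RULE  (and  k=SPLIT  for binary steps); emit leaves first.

[0,1] S/PP  lex  "read"
[1,2] NP/S  lex  "slowly"
[2,3] S  lex  "park"
[1,3] NP  >  k=2
[3,4] PP\NP  lex  "here"
[1,4] PP  <  k=3
[0,4] S  >  k=1

[0,4] S   >
  [0,1] "read" : S/PP
  [1,4] PP   <
    [1,3] NP   >
      [1,2] "slowly" : NP/S
      [2,3] "park" : S
    [3,4] "here" : PP\NP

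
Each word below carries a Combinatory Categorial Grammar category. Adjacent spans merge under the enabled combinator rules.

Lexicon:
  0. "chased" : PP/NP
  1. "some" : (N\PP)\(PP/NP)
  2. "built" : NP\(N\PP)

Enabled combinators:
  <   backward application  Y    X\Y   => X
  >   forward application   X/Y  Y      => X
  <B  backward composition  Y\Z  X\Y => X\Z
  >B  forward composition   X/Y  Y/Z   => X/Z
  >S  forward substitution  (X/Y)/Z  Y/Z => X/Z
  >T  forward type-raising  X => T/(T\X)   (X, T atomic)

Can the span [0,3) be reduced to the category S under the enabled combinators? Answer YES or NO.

PP/NP (N\PP)\(PP/NP) NP\(N\PP)
CKY chart[0,3] = {N/(N\NP), NP, NP/(NP\NP), PP/(PP\NP), S/(S\NP)}; S ∉ chart

NO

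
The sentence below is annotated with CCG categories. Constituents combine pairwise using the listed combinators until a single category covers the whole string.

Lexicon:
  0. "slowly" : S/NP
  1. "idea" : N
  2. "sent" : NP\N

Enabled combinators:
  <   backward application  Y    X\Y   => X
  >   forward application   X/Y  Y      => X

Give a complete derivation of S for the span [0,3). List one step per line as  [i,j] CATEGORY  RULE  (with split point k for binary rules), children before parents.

[0,3] S   >
  [0,1] "slowly" : S/NP
  [1,3] NP   <
    [1,2] "idea" : N
    [2,3] "sent" : NP\N

[0,1] S/NP  lex  "slowly"
[1,2] N  lex  "idea"
[2,3] NP\N  lex  "sent"
[1,3] NP  <  k=2
[0,3] S  >  k=1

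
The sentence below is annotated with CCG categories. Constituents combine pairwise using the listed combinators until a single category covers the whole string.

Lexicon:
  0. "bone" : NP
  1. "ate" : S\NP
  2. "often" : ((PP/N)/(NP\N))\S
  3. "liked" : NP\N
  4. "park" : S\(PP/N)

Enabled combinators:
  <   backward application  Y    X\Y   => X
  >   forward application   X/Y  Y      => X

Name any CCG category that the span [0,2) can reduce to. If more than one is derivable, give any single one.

S

[0,5] S   <
  [0,4] PP/N   >
    [0,3] (PP/N)/(NP\N)   <
      [0,2] S   <
        [0,1] "bone" : NP
        [1,2] "ate" : S\NP
      [2,3] "often" : ((PP/N)/(NP\N))\S
    [3,4] "liked" : NP\N
  [4,5] "park" : S\(PP/N)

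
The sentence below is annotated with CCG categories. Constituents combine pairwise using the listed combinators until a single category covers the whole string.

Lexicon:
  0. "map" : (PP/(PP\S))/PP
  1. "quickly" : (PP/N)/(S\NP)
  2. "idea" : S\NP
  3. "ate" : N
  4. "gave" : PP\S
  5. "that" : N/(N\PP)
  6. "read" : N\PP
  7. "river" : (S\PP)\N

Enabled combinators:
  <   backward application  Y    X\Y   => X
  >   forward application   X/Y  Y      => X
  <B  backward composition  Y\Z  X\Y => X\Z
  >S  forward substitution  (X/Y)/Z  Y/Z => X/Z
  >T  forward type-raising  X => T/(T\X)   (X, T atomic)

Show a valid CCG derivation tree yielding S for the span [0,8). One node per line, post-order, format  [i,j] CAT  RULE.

[0,8] S   <
  [0,5] PP   >
    [0,4] PP/(PP\S)   >
      [0,1] "map" : (PP/(PP\S))/PP
      [1,4] PP   >
        [1,3] PP/N   >
          [1,2] "quickly" : (PP/N)/(S\NP)
          [2,3] "idea" : S\NP
        [3,4] "ate" : N
    [4,5] "gave" : PP\S
  [5,8] S\PP   <
    [5,7] N   >
      [5,6] "that" : N/(N\PP)
      [6,7] "read" : N\PP
    [7,8] "river" : (S\PP)\N

[0,1] (PP/(PP\S))/PP  lex  "map"
[1,2] (PP/N)/(S\NP)  lex  "quickly"
[2,3] S\NP  lex  "idea"
[1,3] PP/N  >  k=2
[3,4] N  lex  "ate"
[1,4] PP  >  k=3
[0,4] PP/(PP\S)  >  k=1
[4,5] PP\S  lex  "gave"
[0,5] PP  >  k=4
[5,6] N/(N\PP)  lex  "that"
[6,7] N\PP  lex  "read"
[5,7] N  >  k=6
[7,8] (S\PP)\N  lex  "river"
[5,8] S\PP  <  k=7
[0,8] S  <  k=5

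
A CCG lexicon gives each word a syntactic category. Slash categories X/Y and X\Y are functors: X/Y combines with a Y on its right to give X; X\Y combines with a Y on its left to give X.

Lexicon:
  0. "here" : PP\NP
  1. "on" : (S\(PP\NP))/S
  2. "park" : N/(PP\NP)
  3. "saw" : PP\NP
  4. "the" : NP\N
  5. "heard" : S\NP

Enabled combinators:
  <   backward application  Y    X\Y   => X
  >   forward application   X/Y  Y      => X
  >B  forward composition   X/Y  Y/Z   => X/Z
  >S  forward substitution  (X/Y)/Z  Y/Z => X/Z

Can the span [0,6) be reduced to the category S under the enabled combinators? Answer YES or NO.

[0,6] S   <
  [0,1] "here" : PP\NP
  [1,6] S\(PP\NP)   >
    [1,2] "on" : (S\(PP\NP))/S
    [2,6] S   <
      [2,5] NP   <
        [2,4] N   >
          [2,3] "park" : N/(PP\NP)
          [3,4] "saw" : PP\NP
        [4,5] "the" : NP\N
      [5,6] "heard" : S\NP

YES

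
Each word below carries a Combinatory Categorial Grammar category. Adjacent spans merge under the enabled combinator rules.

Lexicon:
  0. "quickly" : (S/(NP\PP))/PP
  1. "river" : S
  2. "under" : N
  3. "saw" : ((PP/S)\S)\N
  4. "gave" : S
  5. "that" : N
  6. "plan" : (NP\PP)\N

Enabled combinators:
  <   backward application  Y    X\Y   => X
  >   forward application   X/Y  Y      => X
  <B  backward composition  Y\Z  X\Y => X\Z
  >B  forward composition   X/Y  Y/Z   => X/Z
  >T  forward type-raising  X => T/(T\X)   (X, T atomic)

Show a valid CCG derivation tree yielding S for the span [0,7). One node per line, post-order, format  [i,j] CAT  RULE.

[0,7] S   >
  [0,5] S/(NP\PP)   >
    [0,1] "quickly" : (S/(NP\PP))/PP
    [1,5] PP   >
      [1,4] PP/S   <
        [1,2] "river" : S
        [2,4] (PP/S)\S   <
          [2,3] "under" : N
          [3,4] "saw" : ((PP/S)\S)\N
      [4,5] "gave" : S
  [5,7] NP\PP   <
    [5,6] "that" : N
    [6,7] "plan" : (NP\PP)\N

[0,1] (S/(NP\PP))/PP  lex  "quickly"
[1,2] S  lex  "river"
[2,3] N  lex  "under"
[3,4] ((PP/S)\S)\N  lex  "saw"
[2,4] (PP/S)\S  <  k=3
[1,4] PP/S  <  k=2
[4,5] S  lex  "gave"
[1,5] PP  >  k=4
[0,5] S/(NP\PP)  >  k=1
[5,6] N  lex  "that"
[6,7] (NP\PP)\N  lex  "plan"
[5,7] NP\PP  <  k=6
[0,7] S  >  k=5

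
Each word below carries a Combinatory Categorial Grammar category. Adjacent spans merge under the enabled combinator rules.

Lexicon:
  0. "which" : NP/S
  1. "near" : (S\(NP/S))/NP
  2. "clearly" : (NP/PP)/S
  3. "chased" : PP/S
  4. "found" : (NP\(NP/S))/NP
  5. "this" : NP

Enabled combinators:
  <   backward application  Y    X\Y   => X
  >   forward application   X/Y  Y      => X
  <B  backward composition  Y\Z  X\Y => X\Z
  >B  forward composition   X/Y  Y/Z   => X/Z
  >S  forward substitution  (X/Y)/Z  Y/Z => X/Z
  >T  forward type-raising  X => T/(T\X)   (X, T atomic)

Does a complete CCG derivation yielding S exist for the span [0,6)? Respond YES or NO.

[0,6] S   <
  [0,1] "which" : NP/S
  [1,6] S\(NP/S)   >
    [1,2] "near" : (S\(NP/S))/NP
    [2,6] NP   <
      [2,4] NP/S   >S
        [2,3] "clearly" : (NP/PP)/S
        [3,4] "chased" : PP/S
      [4,6] NP\(NP/S)   >
        [4,5] "found" : (NP\(NP/S))/NP
        [5,6] "this" : NP

YES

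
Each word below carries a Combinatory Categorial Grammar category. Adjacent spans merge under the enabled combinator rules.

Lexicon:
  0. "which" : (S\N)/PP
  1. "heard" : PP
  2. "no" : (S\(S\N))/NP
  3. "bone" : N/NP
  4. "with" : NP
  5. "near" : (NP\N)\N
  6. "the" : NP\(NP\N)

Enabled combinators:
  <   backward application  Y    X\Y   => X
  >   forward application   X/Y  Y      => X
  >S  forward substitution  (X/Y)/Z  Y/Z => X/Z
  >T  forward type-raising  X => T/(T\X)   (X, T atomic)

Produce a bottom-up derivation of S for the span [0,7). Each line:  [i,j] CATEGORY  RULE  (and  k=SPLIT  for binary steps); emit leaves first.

[0,1] (S\N)/PP  lex  "which"
[1,2] PP  lex  "heard"
[0,2] S\N  >  k=1
[2,3] (S\(S\N))/NP  lex  "no"
[3,4] N/NP  lex  "bone"
[4,5] NP  lex  "with"
[3,5] N  >  k=4
[5,6] (NP\N)\N  lex  "near"
[3,6] NP\N  <  k=5
[6,7] NP\(NP\N)  lex  "the"
[3,7] NP  <  k=6
[2,7] S\(S\N)  >  k=3
[0,7] S  <  k=2

[0,7] S   <
  [0,2] S\N   >
    [0,1] "which" : (S\N)/PP
    [1,2] "heard" : PP
  [2,7] S\(S\N)   >
    [2,3] "no" : (S\(S\N))/NP
    [3,7] NP   <
      [3,6] NP\N   <
        [3,5] N   >
          [3,4] "bone" : N/NP
          [4,5] "with" : NP
        [5,6] "near" : (NP\N)\N
      [6,7] "the" : NP\(NP\N)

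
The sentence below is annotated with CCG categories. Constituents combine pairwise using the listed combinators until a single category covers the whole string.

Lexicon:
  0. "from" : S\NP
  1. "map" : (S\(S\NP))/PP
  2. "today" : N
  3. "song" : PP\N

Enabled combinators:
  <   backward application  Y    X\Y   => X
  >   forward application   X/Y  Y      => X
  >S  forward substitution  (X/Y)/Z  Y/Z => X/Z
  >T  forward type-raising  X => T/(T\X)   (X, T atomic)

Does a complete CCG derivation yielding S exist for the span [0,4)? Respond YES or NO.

YES

[0,4] S   <
  [0,1] "from" : S\NP
  [1,4] S\(S\NP)   >
    [1,2] "map" : (S\(S\NP))/PP
    [2,4] PP   <
      [2,3] "today" : N
      [3,4] "song" : PP\N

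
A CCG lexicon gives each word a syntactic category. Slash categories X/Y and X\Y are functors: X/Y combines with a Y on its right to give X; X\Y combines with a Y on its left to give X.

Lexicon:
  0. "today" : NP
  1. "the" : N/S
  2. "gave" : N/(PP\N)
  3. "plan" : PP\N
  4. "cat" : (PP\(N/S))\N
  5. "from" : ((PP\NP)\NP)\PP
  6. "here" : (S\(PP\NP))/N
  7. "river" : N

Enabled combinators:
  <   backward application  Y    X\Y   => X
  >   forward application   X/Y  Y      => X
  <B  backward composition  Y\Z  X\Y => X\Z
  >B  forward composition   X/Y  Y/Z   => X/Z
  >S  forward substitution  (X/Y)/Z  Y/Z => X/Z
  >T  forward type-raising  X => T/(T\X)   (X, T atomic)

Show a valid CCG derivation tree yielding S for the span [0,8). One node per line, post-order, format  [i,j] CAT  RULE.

[0,8] S   <
  [0,6] PP\NP   <
    [0,1] "today" : NP
    [1,6] (PP\NP)\NP   <
      [1,5] PP   <
        [1,2] "the" : N/S
        [2,5] PP\(N/S)   <
          [2,4] N   >
            [2,3] "gave" : N/(PP\N)
            [3,4] "plan" : PP\N
          [4,5] "cat" : (PP\(N/S))\N
      [5,6] "from" : ((PP\NP)\NP)\PP
  [6,8] S\(PP\NP)   >
    [6,7] "here" : (S\(PP\NP))/N
    [7,8] "river" : N

[0,1] NP  lex  "today"
[1,2] N/S  lex  "the"
[2,3] N/(PP\N)  lex  "gave"
[3,4] PP\N  lex  "plan"
[2,4] N  >  k=3
[4,5] (PP\(N/S))\N  lex  "cat"
[2,5] PP\(N/S)  <  k=4
[1,5] PP  <  k=2
[5,6] ((PP\NP)\NP)\PP  lex  "from"
[1,6] (PP\NP)\NP  <  k=5
[0,6] PP\NP  <  k=1
[6,7] (S\(PP\NP))/N  lex  "here"
[7,8] N  lex  "river"
[6,8] S\(PP\NP)  >  k=7
[0,8] S  <  k=6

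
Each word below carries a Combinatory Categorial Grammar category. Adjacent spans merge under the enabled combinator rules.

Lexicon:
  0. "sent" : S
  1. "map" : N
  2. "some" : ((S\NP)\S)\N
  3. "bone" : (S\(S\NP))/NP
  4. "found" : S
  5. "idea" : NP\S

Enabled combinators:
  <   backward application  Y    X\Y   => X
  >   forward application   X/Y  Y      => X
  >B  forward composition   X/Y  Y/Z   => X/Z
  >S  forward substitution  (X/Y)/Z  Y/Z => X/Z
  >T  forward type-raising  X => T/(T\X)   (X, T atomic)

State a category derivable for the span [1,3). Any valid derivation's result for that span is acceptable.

[0,6] S   <
  [0,3] S\NP   <
    [0,1] "sent" : S
    [1,3] (S\NP)\S   <
      [1,2] "map" : N
      [2,3] "some" : ((S\NP)\S)\N
  [3,6] S\(S\NP)   >
    [3,4] "bone" : (S\(S\NP))/NP
    [4,6] NP   <
      [4,5] "found" : S
      [5,6] "idea" : NP\S

(S\NP)\S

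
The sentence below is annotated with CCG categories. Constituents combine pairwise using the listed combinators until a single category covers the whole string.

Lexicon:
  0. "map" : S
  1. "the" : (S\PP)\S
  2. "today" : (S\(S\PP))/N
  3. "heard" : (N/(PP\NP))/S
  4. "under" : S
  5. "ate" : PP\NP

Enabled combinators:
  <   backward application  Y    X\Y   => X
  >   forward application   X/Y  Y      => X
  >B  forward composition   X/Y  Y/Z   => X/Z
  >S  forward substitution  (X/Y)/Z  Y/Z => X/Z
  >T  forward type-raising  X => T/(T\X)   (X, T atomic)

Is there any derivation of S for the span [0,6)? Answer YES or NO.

[0,6] S   <
  [0,2] S\PP   <
    [0,1] "map" : S
    [1,2] "the" : (S\PP)\S
  [2,6] S\(S\PP)   >
    [2,3] "today" : (S\(S\PP))/N
    [3,6] N   >
      [3,5] N/(PP\NP)   >
        [3,4] "heard" : (N/(PP\NP))/S
        [4,5] "under" : S
      [5,6] "ate" : PP\NP

YES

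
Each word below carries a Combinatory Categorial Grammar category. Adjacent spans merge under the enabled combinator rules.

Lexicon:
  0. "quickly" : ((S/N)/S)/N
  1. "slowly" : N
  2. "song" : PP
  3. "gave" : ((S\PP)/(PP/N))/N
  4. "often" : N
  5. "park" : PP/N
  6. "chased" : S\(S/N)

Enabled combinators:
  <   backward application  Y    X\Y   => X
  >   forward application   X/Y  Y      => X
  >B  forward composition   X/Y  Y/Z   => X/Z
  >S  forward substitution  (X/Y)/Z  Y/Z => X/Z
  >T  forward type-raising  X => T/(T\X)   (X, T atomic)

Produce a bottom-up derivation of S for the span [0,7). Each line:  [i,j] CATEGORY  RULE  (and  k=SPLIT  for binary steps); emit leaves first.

[0,7] S   <
  [0,6] S/N   >
    [0,2] (S/N)/S   >
      [0,1] "quickly" : ((S/N)/S)/N
      [1,2] "slowly" : N
    [2,6] S   <
      [2,3] "song" : PP
      [3,6] S\PP   >
        [3,5] (S\PP)/(PP/N)   >
          [3,4] "gave" : ((S\PP)/(PP/N))/N
          [4,5] "often" : N
        [5,6] "park" : PP/N
  [6,7] "chased" : S\(S/N)

[0,1] ((S/N)/S)/N  lex  "quickly"
[1,2] N  lex  "slowly"
[0,2] (S/N)/S  >  k=1
[2,3] PP  lex  "song"
[3,4] ((S\PP)/(PP/N))/N  lex  "gave"
[4,5] N  lex  "often"
[3,5] (S\PP)/(PP/N)  >  k=4
[5,6] PP/N  lex  "park"
[3,6] S\PP  >  k=5
[2,6] S  <  k=3
[0,6] S/N  >  k=2
[6,7] S\(S/N)  lex  "chased"
[0,7] S  <  k=6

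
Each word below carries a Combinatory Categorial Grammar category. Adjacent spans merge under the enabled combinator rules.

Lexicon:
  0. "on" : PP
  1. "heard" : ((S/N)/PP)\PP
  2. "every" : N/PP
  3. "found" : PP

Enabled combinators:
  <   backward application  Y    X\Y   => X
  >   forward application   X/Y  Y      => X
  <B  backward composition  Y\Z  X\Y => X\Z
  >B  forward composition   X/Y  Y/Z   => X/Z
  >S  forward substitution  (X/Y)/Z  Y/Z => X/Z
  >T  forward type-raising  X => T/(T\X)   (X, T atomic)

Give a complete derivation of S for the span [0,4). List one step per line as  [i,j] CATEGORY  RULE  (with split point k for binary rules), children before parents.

[0,1] PP  lex  "on"
[1,2] ((S/N)/PP)\PP  lex  "heard"
[0,2] (S/N)/PP  <  k=1
[2,3] N/PP  lex  "every"
[0,3] S/PP  >S  k=2
[3,4] PP  lex  "found"
[0,4] S  >  k=3

[0,4] S   >
  [0,3] S/PP   >S
    [0,2] (S/N)/PP   <
      [0,1] "on" : PP
      [1,2] "heard" : ((S/N)/PP)\PP
    [2,3] "every" : N/PP
  [3,4] "found" : PP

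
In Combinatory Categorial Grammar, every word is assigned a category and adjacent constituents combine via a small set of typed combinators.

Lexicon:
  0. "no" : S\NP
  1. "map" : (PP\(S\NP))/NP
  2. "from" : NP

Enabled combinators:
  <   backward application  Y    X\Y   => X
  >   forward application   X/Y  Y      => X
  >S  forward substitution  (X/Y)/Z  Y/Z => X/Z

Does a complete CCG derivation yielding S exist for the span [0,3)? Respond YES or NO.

S\NP (PP\(S\NP))/NP NP
CKY chart[0,3] = {PP}; S ∉ chart

NO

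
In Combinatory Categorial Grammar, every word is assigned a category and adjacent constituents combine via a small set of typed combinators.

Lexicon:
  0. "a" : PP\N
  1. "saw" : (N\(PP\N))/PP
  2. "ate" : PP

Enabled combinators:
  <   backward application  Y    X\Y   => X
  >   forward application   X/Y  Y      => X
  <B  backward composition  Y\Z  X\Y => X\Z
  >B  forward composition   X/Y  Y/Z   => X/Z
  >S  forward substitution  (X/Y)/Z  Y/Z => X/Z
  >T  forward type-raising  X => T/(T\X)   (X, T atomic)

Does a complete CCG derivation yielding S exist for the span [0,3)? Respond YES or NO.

PP\N (N\(PP\N))/PP PP
CKY chart[0,3] = {N, N/(N\N), NP/(NP\N), PP/(PP\N), S/(S\N)}; S ∉ chart

NO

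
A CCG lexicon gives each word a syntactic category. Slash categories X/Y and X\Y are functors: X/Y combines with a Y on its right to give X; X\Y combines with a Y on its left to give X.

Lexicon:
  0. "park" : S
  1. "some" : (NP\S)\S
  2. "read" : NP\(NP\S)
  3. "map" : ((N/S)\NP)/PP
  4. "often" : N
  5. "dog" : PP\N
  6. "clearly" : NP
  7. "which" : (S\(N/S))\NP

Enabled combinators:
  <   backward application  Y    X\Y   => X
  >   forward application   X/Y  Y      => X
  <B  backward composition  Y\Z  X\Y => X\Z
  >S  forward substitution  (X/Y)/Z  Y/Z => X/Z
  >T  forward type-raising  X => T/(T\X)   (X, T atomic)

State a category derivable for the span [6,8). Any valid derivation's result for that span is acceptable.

[0,8] S   <
  [0,6] N/S   <
    [0,3] NP   <
      [0,2] NP\S   <
        [0,1] "park" : S
        [1,2] "some" : (NP\S)\S
      [2,3] "read" : NP\(NP\S)
    [3,6] (N/S)\NP   >
      [3,4] "map" : ((N/S)\NP)/PP
      [4,6] PP   >
        [4,5] PP/(PP\N)   >T
          [4,5] "often" : N
        [5,6] "dog" : PP\N
  [6,8] S\(N/S)   <
    [6,7] "clearly" : NP
    [7,8] "which" : (S\(N/S))\NP

S\(N/S)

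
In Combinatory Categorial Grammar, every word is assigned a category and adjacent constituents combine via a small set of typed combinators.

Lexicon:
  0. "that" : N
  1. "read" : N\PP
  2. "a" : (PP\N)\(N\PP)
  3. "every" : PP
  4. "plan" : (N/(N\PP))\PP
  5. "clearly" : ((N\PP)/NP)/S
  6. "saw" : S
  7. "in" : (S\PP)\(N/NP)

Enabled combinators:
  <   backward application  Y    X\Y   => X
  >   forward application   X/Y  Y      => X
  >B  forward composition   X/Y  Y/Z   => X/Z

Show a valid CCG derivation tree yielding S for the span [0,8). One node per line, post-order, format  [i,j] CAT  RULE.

[0,1] N  lex  "that"
[1,2] N\PP  lex  "read"
[2,3] (PP\N)\(N\PP)  lex  "a"
[1,3] PP\N  <  k=2
[0,3] PP  <  k=1
[3,4] PP  lex  "every"
[4,5] (N/(N\PP))\PP  lex  "plan"
[3,5] N/(N\PP)  <  k=4
[5,6] ((N\PP)/NP)/S  lex  "clearly"
[6,7] S  lex  "saw"
[5,7] (N\PP)/NP  >  k=6
[3,7] N/NP  >B  k=5
[7,8] (S\PP)\(N/NP)  lex  "in"
[3,8] S\PP  <  k=7
[0,8] S  <  k=3

[0,8] S   <
  [0,3] PP   <
    [0,1] "that" : N
    [1,3] PP\N   <
      [1,2] "read" : N\PP
      [2,3] "a" : (PP\N)\(N\PP)
  [3,8] S\PP   <
    [3,7] N/NP   >B
      [3,5] N/(N\PP)   <
        [3,4] "every" : PP
        [4,5] "plan" : (N/(N\PP))\PP
      [5,7] (N\PP)/NP   >
        [5,6] "clearly" : ((N\PP)/NP)/S
        [6,7] "saw" : S
    [7,8] "in" : (S\PP)\(N/NP)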